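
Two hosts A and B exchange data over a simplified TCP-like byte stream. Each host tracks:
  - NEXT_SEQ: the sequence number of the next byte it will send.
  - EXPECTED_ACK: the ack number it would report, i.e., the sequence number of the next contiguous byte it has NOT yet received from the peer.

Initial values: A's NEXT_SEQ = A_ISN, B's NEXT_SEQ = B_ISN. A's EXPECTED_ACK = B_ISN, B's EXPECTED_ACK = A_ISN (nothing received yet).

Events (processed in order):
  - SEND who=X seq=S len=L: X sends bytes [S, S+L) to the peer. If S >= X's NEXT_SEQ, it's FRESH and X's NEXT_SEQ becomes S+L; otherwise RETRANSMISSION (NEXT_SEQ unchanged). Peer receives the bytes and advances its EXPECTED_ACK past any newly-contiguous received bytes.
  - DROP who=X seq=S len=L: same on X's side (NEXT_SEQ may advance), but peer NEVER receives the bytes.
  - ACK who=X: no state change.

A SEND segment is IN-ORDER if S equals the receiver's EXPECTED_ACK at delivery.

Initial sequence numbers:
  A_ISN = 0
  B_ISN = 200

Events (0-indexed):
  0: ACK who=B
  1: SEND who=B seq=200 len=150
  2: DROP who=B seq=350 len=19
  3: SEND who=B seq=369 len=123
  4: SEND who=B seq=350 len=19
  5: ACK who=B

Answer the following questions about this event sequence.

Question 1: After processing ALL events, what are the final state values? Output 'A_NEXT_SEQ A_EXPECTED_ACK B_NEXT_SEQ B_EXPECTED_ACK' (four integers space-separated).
After event 0: A_seq=0 A_ack=200 B_seq=200 B_ack=0
After event 1: A_seq=0 A_ack=350 B_seq=350 B_ack=0
After event 2: A_seq=0 A_ack=350 B_seq=369 B_ack=0
After event 3: A_seq=0 A_ack=350 B_seq=492 B_ack=0
After event 4: A_seq=0 A_ack=492 B_seq=492 B_ack=0
After event 5: A_seq=0 A_ack=492 B_seq=492 B_ack=0

Answer: 0 492 492 0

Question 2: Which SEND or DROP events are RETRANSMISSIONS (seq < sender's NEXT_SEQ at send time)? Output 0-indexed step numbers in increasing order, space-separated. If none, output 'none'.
Step 1: SEND seq=200 -> fresh
Step 2: DROP seq=350 -> fresh
Step 3: SEND seq=369 -> fresh
Step 4: SEND seq=350 -> retransmit

Answer: 4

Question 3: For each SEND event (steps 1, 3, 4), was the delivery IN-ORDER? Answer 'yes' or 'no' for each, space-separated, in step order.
Answer: yes no yes

Derivation:
Step 1: SEND seq=200 -> in-order
Step 3: SEND seq=369 -> out-of-order
Step 4: SEND seq=350 -> in-order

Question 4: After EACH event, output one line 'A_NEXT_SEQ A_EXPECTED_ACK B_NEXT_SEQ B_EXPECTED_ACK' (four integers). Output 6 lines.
0 200 200 0
0 350 350 0
0 350 369 0
0 350 492 0
0 492 492 0
0 492 492 0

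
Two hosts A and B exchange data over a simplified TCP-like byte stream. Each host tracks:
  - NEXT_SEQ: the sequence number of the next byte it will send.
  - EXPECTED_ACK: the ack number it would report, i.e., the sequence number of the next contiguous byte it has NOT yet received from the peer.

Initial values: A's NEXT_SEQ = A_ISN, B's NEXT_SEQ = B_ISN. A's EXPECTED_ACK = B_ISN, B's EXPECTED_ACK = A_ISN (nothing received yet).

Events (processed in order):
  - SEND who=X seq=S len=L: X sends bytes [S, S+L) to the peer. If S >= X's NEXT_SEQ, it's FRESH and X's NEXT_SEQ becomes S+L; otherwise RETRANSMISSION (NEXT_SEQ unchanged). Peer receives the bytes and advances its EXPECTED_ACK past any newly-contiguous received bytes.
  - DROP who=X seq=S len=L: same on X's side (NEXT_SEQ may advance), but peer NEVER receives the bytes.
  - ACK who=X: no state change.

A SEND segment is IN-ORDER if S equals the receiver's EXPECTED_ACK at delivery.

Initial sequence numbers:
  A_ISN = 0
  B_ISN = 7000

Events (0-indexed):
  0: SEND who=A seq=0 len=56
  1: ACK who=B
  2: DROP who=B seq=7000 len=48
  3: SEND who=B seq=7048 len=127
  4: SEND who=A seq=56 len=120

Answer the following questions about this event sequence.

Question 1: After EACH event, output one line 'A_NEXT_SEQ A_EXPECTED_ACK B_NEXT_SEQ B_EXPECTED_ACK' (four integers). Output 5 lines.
56 7000 7000 56
56 7000 7000 56
56 7000 7048 56
56 7000 7175 56
176 7000 7175 176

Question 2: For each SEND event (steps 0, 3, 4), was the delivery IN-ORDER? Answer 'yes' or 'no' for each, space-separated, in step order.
Step 0: SEND seq=0 -> in-order
Step 3: SEND seq=7048 -> out-of-order
Step 4: SEND seq=56 -> in-order

Answer: yes no yes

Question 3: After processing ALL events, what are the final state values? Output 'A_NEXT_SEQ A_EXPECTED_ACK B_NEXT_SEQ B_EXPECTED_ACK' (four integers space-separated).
After event 0: A_seq=56 A_ack=7000 B_seq=7000 B_ack=56
After event 1: A_seq=56 A_ack=7000 B_seq=7000 B_ack=56
After event 2: A_seq=56 A_ack=7000 B_seq=7048 B_ack=56
After event 3: A_seq=56 A_ack=7000 B_seq=7175 B_ack=56
After event 4: A_seq=176 A_ack=7000 B_seq=7175 B_ack=176

Answer: 176 7000 7175 176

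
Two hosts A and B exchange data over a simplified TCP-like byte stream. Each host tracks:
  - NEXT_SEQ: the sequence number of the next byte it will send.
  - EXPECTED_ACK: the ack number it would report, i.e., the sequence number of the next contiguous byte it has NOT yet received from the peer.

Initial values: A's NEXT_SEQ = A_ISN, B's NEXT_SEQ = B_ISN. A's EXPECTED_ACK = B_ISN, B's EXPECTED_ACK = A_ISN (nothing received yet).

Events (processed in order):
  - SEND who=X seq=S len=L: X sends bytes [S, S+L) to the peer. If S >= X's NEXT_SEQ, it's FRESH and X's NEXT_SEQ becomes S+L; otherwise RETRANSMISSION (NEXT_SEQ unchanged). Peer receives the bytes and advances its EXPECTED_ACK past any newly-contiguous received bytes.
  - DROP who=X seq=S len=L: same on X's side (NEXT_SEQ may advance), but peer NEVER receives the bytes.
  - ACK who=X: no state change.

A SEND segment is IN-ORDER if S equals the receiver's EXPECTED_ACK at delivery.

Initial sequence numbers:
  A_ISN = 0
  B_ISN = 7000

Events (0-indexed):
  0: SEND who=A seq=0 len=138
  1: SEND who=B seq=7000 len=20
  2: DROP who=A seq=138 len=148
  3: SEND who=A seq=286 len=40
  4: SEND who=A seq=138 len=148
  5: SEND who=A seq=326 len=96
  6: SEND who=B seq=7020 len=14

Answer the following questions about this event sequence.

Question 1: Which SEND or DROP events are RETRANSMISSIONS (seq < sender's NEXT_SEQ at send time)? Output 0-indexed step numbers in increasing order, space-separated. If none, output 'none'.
Step 0: SEND seq=0 -> fresh
Step 1: SEND seq=7000 -> fresh
Step 2: DROP seq=138 -> fresh
Step 3: SEND seq=286 -> fresh
Step 4: SEND seq=138 -> retransmit
Step 5: SEND seq=326 -> fresh
Step 6: SEND seq=7020 -> fresh

Answer: 4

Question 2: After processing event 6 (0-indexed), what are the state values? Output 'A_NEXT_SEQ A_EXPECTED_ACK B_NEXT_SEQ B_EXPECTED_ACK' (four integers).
After event 0: A_seq=138 A_ack=7000 B_seq=7000 B_ack=138
After event 1: A_seq=138 A_ack=7020 B_seq=7020 B_ack=138
After event 2: A_seq=286 A_ack=7020 B_seq=7020 B_ack=138
After event 3: A_seq=326 A_ack=7020 B_seq=7020 B_ack=138
After event 4: A_seq=326 A_ack=7020 B_seq=7020 B_ack=326
After event 5: A_seq=422 A_ack=7020 B_seq=7020 B_ack=422
After event 6: A_seq=422 A_ack=7034 B_seq=7034 B_ack=422

422 7034 7034 422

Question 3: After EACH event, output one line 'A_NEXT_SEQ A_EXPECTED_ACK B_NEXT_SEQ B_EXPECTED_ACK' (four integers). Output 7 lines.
138 7000 7000 138
138 7020 7020 138
286 7020 7020 138
326 7020 7020 138
326 7020 7020 326
422 7020 7020 422
422 7034 7034 422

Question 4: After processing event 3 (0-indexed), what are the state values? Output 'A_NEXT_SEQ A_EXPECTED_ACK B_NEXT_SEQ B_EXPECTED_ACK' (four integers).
After event 0: A_seq=138 A_ack=7000 B_seq=7000 B_ack=138
After event 1: A_seq=138 A_ack=7020 B_seq=7020 B_ack=138
After event 2: A_seq=286 A_ack=7020 B_seq=7020 B_ack=138
After event 3: A_seq=326 A_ack=7020 B_seq=7020 B_ack=138

326 7020 7020 138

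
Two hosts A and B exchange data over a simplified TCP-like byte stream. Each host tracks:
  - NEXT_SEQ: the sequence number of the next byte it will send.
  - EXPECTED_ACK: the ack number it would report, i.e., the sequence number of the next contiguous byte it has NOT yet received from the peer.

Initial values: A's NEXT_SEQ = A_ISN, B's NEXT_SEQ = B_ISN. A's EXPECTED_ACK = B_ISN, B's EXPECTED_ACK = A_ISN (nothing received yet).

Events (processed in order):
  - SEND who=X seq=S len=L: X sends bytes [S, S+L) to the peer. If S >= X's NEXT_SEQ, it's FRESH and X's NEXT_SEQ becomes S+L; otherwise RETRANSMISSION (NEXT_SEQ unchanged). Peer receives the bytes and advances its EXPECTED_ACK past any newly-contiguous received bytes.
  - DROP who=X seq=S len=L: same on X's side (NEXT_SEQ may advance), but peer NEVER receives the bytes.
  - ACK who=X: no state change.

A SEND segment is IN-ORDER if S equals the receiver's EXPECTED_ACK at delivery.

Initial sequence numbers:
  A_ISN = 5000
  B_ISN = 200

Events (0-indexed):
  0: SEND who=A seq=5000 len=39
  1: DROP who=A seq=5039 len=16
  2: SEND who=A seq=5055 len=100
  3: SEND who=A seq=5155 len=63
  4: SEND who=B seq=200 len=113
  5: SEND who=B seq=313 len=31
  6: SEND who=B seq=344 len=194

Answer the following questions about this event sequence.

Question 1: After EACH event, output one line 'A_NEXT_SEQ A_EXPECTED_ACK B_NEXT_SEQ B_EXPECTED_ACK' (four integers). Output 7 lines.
5039 200 200 5039
5055 200 200 5039
5155 200 200 5039
5218 200 200 5039
5218 313 313 5039
5218 344 344 5039
5218 538 538 5039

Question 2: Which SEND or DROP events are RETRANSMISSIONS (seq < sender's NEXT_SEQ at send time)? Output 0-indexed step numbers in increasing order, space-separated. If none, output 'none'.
Step 0: SEND seq=5000 -> fresh
Step 1: DROP seq=5039 -> fresh
Step 2: SEND seq=5055 -> fresh
Step 3: SEND seq=5155 -> fresh
Step 4: SEND seq=200 -> fresh
Step 5: SEND seq=313 -> fresh
Step 6: SEND seq=344 -> fresh

Answer: none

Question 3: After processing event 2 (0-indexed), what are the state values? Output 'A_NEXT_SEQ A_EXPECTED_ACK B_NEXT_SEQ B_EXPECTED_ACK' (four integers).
After event 0: A_seq=5039 A_ack=200 B_seq=200 B_ack=5039
After event 1: A_seq=5055 A_ack=200 B_seq=200 B_ack=5039
After event 2: A_seq=5155 A_ack=200 B_seq=200 B_ack=5039

5155 200 200 5039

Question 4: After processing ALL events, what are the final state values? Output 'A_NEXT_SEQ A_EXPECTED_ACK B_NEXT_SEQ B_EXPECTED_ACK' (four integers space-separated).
Answer: 5218 538 538 5039

Derivation:
After event 0: A_seq=5039 A_ack=200 B_seq=200 B_ack=5039
After event 1: A_seq=5055 A_ack=200 B_seq=200 B_ack=5039
After event 2: A_seq=5155 A_ack=200 B_seq=200 B_ack=5039
After event 3: A_seq=5218 A_ack=200 B_seq=200 B_ack=5039
After event 4: A_seq=5218 A_ack=313 B_seq=313 B_ack=5039
After event 5: A_seq=5218 A_ack=344 B_seq=344 B_ack=5039
After event 6: A_seq=5218 A_ack=538 B_seq=538 B_ack=5039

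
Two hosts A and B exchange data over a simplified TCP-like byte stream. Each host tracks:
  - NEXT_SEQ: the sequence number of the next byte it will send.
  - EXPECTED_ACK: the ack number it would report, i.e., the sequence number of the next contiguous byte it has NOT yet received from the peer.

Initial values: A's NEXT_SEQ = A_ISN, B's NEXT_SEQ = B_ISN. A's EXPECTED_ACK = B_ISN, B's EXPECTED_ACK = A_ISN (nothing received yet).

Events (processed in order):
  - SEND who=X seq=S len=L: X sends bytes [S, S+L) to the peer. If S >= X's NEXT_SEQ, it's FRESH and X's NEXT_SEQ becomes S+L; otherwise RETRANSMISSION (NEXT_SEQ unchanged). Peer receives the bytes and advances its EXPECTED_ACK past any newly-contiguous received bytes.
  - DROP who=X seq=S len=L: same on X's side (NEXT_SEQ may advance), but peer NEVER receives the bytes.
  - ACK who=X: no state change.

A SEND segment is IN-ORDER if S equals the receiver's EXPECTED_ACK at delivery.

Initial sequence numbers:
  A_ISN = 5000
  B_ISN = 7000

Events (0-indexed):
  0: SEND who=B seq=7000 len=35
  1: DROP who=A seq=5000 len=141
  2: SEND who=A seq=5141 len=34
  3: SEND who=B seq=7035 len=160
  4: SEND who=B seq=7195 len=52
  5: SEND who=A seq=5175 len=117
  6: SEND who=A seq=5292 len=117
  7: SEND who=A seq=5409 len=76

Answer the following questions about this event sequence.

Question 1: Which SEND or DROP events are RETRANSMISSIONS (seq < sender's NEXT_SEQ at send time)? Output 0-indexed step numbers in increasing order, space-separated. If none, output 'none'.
Answer: none

Derivation:
Step 0: SEND seq=7000 -> fresh
Step 1: DROP seq=5000 -> fresh
Step 2: SEND seq=5141 -> fresh
Step 3: SEND seq=7035 -> fresh
Step 4: SEND seq=7195 -> fresh
Step 5: SEND seq=5175 -> fresh
Step 6: SEND seq=5292 -> fresh
Step 7: SEND seq=5409 -> fresh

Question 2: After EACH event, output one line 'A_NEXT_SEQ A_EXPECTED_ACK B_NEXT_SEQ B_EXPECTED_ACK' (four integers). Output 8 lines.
5000 7035 7035 5000
5141 7035 7035 5000
5175 7035 7035 5000
5175 7195 7195 5000
5175 7247 7247 5000
5292 7247 7247 5000
5409 7247 7247 5000
5485 7247 7247 5000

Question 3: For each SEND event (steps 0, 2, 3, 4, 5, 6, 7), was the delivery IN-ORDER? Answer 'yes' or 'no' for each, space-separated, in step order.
Answer: yes no yes yes no no no

Derivation:
Step 0: SEND seq=7000 -> in-order
Step 2: SEND seq=5141 -> out-of-order
Step 3: SEND seq=7035 -> in-order
Step 4: SEND seq=7195 -> in-order
Step 5: SEND seq=5175 -> out-of-order
Step 6: SEND seq=5292 -> out-of-order
Step 7: SEND seq=5409 -> out-of-order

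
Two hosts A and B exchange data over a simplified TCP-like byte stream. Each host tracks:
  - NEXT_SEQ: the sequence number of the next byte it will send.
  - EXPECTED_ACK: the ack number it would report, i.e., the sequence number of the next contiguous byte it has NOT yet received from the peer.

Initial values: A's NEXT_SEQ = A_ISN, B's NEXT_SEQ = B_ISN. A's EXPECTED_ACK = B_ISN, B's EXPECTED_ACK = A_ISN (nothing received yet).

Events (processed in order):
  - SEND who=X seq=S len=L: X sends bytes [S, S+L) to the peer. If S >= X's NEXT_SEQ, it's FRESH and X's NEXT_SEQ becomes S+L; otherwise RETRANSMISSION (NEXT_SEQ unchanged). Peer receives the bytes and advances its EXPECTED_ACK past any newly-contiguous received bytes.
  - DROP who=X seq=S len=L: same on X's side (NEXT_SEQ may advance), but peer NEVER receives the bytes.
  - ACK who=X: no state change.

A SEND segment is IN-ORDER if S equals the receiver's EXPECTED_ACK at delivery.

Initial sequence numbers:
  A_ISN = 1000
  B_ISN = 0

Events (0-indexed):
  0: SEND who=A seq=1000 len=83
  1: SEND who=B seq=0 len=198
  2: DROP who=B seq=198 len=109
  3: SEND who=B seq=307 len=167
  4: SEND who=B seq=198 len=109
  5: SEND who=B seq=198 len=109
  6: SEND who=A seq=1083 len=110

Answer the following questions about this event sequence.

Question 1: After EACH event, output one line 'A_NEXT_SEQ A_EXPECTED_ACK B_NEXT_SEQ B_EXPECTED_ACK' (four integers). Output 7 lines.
1083 0 0 1083
1083 198 198 1083
1083 198 307 1083
1083 198 474 1083
1083 474 474 1083
1083 474 474 1083
1193 474 474 1193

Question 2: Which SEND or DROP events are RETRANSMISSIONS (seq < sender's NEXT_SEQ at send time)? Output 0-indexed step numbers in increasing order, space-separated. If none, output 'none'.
Step 0: SEND seq=1000 -> fresh
Step 1: SEND seq=0 -> fresh
Step 2: DROP seq=198 -> fresh
Step 3: SEND seq=307 -> fresh
Step 4: SEND seq=198 -> retransmit
Step 5: SEND seq=198 -> retransmit
Step 6: SEND seq=1083 -> fresh

Answer: 4 5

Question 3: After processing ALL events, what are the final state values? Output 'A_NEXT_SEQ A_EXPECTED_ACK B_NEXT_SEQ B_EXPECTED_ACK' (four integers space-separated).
Answer: 1193 474 474 1193

Derivation:
After event 0: A_seq=1083 A_ack=0 B_seq=0 B_ack=1083
After event 1: A_seq=1083 A_ack=198 B_seq=198 B_ack=1083
After event 2: A_seq=1083 A_ack=198 B_seq=307 B_ack=1083
After event 3: A_seq=1083 A_ack=198 B_seq=474 B_ack=1083
After event 4: A_seq=1083 A_ack=474 B_seq=474 B_ack=1083
After event 5: A_seq=1083 A_ack=474 B_seq=474 B_ack=1083
After event 6: A_seq=1193 A_ack=474 B_seq=474 B_ack=1193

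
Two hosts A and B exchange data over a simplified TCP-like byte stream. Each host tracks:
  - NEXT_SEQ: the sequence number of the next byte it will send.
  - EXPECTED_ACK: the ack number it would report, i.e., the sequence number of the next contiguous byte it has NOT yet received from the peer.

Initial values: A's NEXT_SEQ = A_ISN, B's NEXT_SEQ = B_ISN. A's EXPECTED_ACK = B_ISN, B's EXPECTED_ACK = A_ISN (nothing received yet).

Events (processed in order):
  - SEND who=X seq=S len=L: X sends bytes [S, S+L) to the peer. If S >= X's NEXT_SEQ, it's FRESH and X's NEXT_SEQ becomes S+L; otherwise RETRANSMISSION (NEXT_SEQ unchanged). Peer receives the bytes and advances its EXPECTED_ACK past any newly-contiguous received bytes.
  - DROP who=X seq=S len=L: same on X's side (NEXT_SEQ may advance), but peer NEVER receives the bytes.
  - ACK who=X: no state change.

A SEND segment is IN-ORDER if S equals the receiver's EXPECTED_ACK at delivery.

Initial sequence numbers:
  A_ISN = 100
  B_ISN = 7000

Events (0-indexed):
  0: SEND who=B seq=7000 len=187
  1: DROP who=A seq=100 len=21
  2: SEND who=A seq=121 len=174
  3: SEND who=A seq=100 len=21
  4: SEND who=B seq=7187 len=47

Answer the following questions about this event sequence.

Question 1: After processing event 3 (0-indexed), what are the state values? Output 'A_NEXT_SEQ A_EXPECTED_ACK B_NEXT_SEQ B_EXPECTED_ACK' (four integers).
After event 0: A_seq=100 A_ack=7187 B_seq=7187 B_ack=100
After event 1: A_seq=121 A_ack=7187 B_seq=7187 B_ack=100
After event 2: A_seq=295 A_ack=7187 B_seq=7187 B_ack=100
After event 3: A_seq=295 A_ack=7187 B_seq=7187 B_ack=295

295 7187 7187 295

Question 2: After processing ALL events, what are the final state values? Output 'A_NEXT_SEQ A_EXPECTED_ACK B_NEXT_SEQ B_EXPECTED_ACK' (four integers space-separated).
Answer: 295 7234 7234 295

Derivation:
After event 0: A_seq=100 A_ack=7187 B_seq=7187 B_ack=100
After event 1: A_seq=121 A_ack=7187 B_seq=7187 B_ack=100
After event 2: A_seq=295 A_ack=7187 B_seq=7187 B_ack=100
After event 3: A_seq=295 A_ack=7187 B_seq=7187 B_ack=295
After event 4: A_seq=295 A_ack=7234 B_seq=7234 B_ack=295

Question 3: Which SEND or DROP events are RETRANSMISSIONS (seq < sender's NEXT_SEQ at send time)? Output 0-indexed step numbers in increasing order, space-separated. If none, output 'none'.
Answer: 3

Derivation:
Step 0: SEND seq=7000 -> fresh
Step 1: DROP seq=100 -> fresh
Step 2: SEND seq=121 -> fresh
Step 3: SEND seq=100 -> retransmit
Step 4: SEND seq=7187 -> fresh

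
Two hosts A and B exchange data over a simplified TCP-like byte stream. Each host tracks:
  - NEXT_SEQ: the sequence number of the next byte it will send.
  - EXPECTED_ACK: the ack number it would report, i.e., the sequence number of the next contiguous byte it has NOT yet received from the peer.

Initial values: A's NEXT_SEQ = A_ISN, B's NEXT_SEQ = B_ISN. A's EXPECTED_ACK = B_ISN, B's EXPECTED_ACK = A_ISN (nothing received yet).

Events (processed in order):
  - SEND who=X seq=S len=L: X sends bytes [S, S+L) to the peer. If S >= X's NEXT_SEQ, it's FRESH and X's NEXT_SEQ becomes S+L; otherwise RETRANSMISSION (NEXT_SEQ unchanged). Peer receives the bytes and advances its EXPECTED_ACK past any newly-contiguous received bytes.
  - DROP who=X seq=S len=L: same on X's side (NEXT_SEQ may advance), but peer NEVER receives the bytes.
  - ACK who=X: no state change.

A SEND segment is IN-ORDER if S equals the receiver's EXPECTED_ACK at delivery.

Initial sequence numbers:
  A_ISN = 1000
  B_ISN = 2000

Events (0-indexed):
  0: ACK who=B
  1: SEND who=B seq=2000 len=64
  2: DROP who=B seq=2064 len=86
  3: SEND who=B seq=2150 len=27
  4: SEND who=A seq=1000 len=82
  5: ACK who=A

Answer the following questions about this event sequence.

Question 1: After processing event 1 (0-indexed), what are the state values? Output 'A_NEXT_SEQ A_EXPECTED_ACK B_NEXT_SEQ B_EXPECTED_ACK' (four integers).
After event 0: A_seq=1000 A_ack=2000 B_seq=2000 B_ack=1000
After event 1: A_seq=1000 A_ack=2064 B_seq=2064 B_ack=1000

1000 2064 2064 1000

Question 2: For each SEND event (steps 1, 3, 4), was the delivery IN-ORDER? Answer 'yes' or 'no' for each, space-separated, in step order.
Answer: yes no yes

Derivation:
Step 1: SEND seq=2000 -> in-order
Step 3: SEND seq=2150 -> out-of-order
Step 4: SEND seq=1000 -> in-order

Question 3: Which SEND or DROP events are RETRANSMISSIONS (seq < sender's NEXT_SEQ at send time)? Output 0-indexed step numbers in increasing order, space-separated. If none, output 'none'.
Answer: none

Derivation:
Step 1: SEND seq=2000 -> fresh
Step 2: DROP seq=2064 -> fresh
Step 3: SEND seq=2150 -> fresh
Step 4: SEND seq=1000 -> fresh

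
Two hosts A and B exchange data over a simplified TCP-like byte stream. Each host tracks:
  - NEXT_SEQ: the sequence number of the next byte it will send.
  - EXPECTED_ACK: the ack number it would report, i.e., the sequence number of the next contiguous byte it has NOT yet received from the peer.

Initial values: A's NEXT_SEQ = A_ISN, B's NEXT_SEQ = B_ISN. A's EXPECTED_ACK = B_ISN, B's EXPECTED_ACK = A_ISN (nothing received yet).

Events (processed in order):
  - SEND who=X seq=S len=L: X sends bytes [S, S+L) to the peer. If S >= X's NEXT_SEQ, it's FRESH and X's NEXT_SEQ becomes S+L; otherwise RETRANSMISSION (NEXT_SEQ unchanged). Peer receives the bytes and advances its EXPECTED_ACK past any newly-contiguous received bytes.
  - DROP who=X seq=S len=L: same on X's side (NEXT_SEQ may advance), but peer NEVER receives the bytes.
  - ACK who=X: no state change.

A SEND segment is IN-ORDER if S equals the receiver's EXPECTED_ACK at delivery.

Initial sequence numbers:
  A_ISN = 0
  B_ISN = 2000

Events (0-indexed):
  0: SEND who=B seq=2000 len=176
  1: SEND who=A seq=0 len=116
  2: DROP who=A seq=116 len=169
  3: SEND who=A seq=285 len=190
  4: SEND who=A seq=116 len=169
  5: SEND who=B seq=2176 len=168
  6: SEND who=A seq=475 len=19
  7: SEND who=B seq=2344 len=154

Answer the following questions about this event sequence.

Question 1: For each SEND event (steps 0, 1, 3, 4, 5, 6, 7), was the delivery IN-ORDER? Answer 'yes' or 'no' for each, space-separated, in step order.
Step 0: SEND seq=2000 -> in-order
Step 1: SEND seq=0 -> in-order
Step 3: SEND seq=285 -> out-of-order
Step 4: SEND seq=116 -> in-order
Step 5: SEND seq=2176 -> in-order
Step 6: SEND seq=475 -> in-order
Step 7: SEND seq=2344 -> in-order

Answer: yes yes no yes yes yes yes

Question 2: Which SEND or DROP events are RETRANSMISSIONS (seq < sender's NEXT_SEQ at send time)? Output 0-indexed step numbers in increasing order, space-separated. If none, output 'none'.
Step 0: SEND seq=2000 -> fresh
Step 1: SEND seq=0 -> fresh
Step 2: DROP seq=116 -> fresh
Step 3: SEND seq=285 -> fresh
Step 4: SEND seq=116 -> retransmit
Step 5: SEND seq=2176 -> fresh
Step 6: SEND seq=475 -> fresh
Step 7: SEND seq=2344 -> fresh

Answer: 4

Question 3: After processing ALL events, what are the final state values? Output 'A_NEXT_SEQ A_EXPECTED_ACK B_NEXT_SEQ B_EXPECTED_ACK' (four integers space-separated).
Answer: 494 2498 2498 494

Derivation:
After event 0: A_seq=0 A_ack=2176 B_seq=2176 B_ack=0
After event 1: A_seq=116 A_ack=2176 B_seq=2176 B_ack=116
After event 2: A_seq=285 A_ack=2176 B_seq=2176 B_ack=116
After event 3: A_seq=475 A_ack=2176 B_seq=2176 B_ack=116
After event 4: A_seq=475 A_ack=2176 B_seq=2176 B_ack=475
After event 5: A_seq=475 A_ack=2344 B_seq=2344 B_ack=475
After event 6: A_seq=494 A_ack=2344 B_seq=2344 B_ack=494
After event 7: A_seq=494 A_ack=2498 B_seq=2498 B_ack=494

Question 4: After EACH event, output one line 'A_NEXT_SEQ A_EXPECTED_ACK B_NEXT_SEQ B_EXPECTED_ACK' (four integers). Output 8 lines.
0 2176 2176 0
116 2176 2176 116
285 2176 2176 116
475 2176 2176 116
475 2176 2176 475
475 2344 2344 475
494 2344 2344 494
494 2498 2498 494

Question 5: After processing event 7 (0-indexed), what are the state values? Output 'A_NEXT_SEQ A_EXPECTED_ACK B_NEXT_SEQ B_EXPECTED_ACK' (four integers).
After event 0: A_seq=0 A_ack=2176 B_seq=2176 B_ack=0
After event 1: A_seq=116 A_ack=2176 B_seq=2176 B_ack=116
After event 2: A_seq=285 A_ack=2176 B_seq=2176 B_ack=116
After event 3: A_seq=475 A_ack=2176 B_seq=2176 B_ack=116
After event 4: A_seq=475 A_ack=2176 B_seq=2176 B_ack=475
After event 5: A_seq=475 A_ack=2344 B_seq=2344 B_ack=475
After event 6: A_seq=494 A_ack=2344 B_seq=2344 B_ack=494
After event 7: A_seq=494 A_ack=2498 B_seq=2498 B_ack=494

494 2498 2498 494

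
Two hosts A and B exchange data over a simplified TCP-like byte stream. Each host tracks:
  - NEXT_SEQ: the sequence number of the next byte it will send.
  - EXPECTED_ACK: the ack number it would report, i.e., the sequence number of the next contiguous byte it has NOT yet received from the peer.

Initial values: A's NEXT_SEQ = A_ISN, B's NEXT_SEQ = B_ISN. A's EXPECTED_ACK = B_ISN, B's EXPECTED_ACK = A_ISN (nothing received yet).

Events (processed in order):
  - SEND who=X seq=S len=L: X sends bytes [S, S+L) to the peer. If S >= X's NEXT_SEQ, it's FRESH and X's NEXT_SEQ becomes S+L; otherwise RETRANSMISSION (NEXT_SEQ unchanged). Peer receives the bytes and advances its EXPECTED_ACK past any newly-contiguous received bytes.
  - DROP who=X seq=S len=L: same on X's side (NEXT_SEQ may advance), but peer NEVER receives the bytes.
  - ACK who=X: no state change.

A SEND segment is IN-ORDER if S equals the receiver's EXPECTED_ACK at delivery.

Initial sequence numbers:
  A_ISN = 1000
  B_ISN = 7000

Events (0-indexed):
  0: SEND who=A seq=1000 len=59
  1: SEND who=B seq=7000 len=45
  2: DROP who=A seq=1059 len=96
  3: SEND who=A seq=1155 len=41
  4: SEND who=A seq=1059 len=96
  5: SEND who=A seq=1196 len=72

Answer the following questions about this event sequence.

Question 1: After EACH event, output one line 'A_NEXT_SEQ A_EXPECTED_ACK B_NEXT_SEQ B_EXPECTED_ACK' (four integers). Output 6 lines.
1059 7000 7000 1059
1059 7045 7045 1059
1155 7045 7045 1059
1196 7045 7045 1059
1196 7045 7045 1196
1268 7045 7045 1268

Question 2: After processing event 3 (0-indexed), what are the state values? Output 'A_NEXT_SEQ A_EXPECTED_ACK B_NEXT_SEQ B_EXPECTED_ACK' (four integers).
After event 0: A_seq=1059 A_ack=7000 B_seq=7000 B_ack=1059
After event 1: A_seq=1059 A_ack=7045 B_seq=7045 B_ack=1059
After event 2: A_seq=1155 A_ack=7045 B_seq=7045 B_ack=1059
After event 3: A_seq=1196 A_ack=7045 B_seq=7045 B_ack=1059

1196 7045 7045 1059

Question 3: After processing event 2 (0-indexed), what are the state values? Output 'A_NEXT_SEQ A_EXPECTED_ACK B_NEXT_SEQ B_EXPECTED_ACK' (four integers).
After event 0: A_seq=1059 A_ack=7000 B_seq=7000 B_ack=1059
After event 1: A_seq=1059 A_ack=7045 B_seq=7045 B_ack=1059
After event 2: A_seq=1155 A_ack=7045 B_seq=7045 B_ack=1059

1155 7045 7045 1059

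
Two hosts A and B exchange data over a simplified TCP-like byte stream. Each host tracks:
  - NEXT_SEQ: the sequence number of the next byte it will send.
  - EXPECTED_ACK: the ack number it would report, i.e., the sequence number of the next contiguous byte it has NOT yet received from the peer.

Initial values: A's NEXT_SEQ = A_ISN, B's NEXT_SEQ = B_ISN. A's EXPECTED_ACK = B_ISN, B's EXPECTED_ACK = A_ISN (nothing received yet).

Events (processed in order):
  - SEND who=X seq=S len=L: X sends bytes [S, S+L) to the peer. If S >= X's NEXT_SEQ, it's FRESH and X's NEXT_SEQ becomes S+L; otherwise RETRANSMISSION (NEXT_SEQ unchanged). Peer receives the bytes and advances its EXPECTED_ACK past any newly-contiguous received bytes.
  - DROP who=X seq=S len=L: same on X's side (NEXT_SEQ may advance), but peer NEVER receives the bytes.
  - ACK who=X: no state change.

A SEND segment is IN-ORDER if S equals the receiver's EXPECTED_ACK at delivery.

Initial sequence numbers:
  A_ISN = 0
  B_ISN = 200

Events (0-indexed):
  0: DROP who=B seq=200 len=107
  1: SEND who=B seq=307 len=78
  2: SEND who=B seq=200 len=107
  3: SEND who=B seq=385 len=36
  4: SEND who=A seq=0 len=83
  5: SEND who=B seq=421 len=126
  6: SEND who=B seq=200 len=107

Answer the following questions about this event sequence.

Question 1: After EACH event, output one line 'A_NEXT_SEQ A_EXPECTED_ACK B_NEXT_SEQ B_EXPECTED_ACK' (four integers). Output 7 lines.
0 200 307 0
0 200 385 0
0 385 385 0
0 421 421 0
83 421 421 83
83 547 547 83
83 547 547 83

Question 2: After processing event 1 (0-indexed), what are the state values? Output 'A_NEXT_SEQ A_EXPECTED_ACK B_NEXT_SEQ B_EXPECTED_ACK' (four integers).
After event 0: A_seq=0 A_ack=200 B_seq=307 B_ack=0
After event 1: A_seq=0 A_ack=200 B_seq=385 B_ack=0

0 200 385 0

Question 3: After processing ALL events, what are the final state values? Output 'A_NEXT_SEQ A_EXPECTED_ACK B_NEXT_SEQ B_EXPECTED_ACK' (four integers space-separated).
After event 0: A_seq=0 A_ack=200 B_seq=307 B_ack=0
After event 1: A_seq=0 A_ack=200 B_seq=385 B_ack=0
After event 2: A_seq=0 A_ack=385 B_seq=385 B_ack=0
After event 3: A_seq=0 A_ack=421 B_seq=421 B_ack=0
After event 4: A_seq=83 A_ack=421 B_seq=421 B_ack=83
After event 5: A_seq=83 A_ack=547 B_seq=547 B_ack=83
After event 6: A_seq=83 A_ack=547 B_seq=547 B_ack=83

Answer: 83 547 547 83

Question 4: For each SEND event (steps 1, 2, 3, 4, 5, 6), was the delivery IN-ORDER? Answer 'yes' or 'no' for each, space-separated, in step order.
Answer: no yes yes yes yes no

Derivation:
Step 1: SEND seq=307 -> out-of-order
Step 2: SEND seq=200 -> in-order
Step 3: SEND seq=385 -> in-order
Step 4: SEND seq=0 -> in-order
Step 5: SEND seq=421 -> in-order
Step 6: SEND seq=200 -> out-of-order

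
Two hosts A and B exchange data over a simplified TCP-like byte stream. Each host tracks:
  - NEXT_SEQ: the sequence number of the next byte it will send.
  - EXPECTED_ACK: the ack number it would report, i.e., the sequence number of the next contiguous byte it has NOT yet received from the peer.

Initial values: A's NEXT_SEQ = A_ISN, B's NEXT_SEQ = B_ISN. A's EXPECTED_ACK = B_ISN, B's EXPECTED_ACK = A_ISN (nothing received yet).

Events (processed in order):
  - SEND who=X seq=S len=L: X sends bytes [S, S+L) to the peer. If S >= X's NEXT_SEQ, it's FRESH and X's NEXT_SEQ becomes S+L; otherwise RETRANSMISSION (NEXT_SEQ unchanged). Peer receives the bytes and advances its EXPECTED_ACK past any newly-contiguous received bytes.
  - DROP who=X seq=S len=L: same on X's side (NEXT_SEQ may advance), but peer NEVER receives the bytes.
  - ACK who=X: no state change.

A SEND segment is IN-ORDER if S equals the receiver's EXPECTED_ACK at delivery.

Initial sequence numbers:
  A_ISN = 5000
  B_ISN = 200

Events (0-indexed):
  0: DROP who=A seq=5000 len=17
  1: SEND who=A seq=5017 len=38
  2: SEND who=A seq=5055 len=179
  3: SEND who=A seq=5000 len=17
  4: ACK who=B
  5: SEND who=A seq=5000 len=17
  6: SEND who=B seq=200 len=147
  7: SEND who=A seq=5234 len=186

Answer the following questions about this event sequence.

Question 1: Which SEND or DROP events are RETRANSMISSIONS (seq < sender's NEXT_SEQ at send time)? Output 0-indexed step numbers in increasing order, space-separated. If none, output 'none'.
Answer: 3 5

Derivation:
Step 0: DROP seq=5000 -> fresh
Step 1: SEND seq=5017 -> fresh
Step 2: SEND seq=5055 -> fresh
Step 3: SEND seq=5000 -> retransmit
Step 5: SEND seq=5000 -> retransmit
Step 6: SEND seq=200 -> fresh
Step 7: SEND seq=5234 -> fresh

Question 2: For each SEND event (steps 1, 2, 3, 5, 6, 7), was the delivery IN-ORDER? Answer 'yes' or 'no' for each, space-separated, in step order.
Step 1: SEND seq=5017 -> out-of-order
Step 2: SEND seq=5055 -> out-of-order
Step 3: SEND seq=5000 -> in-order
Step 5: SEND seq=5000 -> out-of-order
Step 6: SEND seq=200 -> in-order
Step 7: SEND seq=5234 -> in-order

Answer: no no yes no yes yes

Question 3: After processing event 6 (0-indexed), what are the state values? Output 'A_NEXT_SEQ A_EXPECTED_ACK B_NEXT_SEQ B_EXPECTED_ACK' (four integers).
After event 0: A_seq=5017 A_ack=200 B_seq=200 B_ack=5000
After event 1: A_seq=5055 A_ack=200 B_seq=200 B_ack=5000
After event 2: A_seq=5234 A_ack=200 B_seq=200 B_ack=5000
After event 3: A_seq=5234 A_ack=200 B_seq=200 B_ack=5234
After event 4: A_seq=5234 A_ack=200 B_seq=200 B_ack=5234
After event 5: A_seq=5234 A_ack=200 B_seq=200 B_ack=5234
After event 6: A_seq=5234 A_ack=347 B_seq=347 B_ack=5234

5234 347 347 5234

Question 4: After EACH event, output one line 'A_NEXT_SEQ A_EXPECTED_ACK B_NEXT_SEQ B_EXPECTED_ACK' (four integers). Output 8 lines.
5017 200 200 5000
5055 200 200 5000
5234 200 200 5000
5234 200 200 5234
5234 200 200 5234
5234 200 200 5234
5234 347 347 5234
5420 347 347 5420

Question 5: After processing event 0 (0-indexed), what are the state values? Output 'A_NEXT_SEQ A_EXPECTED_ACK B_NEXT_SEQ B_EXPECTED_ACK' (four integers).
After event 0: A_seq=5017 A_ack=200 B_seq=200 B_ack=5000

5017 200 200 5000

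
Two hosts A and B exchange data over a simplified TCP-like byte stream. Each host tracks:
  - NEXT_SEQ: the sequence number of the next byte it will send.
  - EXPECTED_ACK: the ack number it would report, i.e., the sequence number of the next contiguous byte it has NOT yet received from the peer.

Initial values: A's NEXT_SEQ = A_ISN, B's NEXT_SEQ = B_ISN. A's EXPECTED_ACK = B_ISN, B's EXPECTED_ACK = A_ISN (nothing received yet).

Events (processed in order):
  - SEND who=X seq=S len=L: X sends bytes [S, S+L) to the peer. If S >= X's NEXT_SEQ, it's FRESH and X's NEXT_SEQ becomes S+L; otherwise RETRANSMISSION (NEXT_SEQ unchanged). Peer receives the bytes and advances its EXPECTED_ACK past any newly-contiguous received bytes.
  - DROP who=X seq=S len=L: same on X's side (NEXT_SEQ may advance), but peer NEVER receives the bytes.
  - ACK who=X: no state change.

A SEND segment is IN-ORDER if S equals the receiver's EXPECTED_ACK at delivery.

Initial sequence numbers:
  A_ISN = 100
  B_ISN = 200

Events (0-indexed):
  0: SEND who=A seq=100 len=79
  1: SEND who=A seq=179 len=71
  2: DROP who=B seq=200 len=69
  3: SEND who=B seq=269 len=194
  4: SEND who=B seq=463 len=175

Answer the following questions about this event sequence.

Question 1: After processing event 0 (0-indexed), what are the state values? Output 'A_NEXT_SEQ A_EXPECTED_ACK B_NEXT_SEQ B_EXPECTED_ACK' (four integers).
After event 0: A_seq=179 A_ack=200 B_seq=200 B_ack=179

179 200 200 179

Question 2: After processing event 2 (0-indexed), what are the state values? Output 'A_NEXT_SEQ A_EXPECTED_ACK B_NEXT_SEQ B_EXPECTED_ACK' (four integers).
After event 0: A_seq=179 A_ack=200 B_seq=200 B_ack=179
After event 1: A_seq=250 A_ack=200 B_seq=200 B_ack=250
After event 2: A_seq=250 A_ack=200 B_seq=269 B_ack=250

250 200 269 250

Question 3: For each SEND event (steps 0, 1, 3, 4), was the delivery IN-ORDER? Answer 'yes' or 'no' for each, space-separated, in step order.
Answer: yes yes no no

Derivation:
Step 0: SEND seq=100 -> in-order
Step 1: SEND seq=179 -> in-order
Step 3: SEND seq=269 -> out-of-order
Step 4: SEND seq=463 -> out-of-order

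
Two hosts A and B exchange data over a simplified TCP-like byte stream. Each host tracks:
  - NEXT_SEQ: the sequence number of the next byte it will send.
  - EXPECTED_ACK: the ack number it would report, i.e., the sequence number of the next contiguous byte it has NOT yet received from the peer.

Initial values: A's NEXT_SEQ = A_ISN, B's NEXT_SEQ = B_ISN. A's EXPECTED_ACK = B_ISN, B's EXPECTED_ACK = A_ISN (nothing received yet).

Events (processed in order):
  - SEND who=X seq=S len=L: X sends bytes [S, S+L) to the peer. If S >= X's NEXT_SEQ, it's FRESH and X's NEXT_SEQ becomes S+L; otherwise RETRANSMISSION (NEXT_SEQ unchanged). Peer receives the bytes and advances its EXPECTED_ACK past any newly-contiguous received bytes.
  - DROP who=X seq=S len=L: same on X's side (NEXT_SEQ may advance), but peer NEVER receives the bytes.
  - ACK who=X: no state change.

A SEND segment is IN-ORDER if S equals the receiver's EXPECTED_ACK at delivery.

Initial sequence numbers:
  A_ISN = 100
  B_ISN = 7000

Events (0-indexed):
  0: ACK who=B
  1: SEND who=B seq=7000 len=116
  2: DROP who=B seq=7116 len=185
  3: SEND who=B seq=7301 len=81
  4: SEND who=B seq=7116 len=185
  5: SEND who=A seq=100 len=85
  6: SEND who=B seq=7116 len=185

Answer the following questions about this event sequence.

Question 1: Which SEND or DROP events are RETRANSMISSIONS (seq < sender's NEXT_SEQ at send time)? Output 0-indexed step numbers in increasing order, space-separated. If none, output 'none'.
Answer: 4 6

Derivation:
Step 1: SEND seq=7000 -> fresh
Step 2: DROP seq=7116 -> fresh
Step 3: SEND seq=7301 -> fresh
Step 4: SEND seq=7116 -> retransmit
Step 5: SEND seq=100 -> fresh
Step 6: SEND seq=7116 -> retransmit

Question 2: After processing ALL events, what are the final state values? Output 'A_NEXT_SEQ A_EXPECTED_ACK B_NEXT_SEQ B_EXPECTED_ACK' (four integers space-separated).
Answer: 185 7382 7382 185

Derivation:
After event 0: A_seq=100 A_ack=7000 B_seq=7000 B_ack=100
After event 1: A_seq=100 A_ack=7116 B_seq=7116 B_ack=100
After event 2: A_seq=100 A_ack=7116 B_seq=7301 B_ack=100
After event 3: A_seq=100 A_ack=7116 B_seq=7382 B_ack=100
After event 4: A_seq=100 A_ack=7382 B_seq=7382 B_ack=100
After event 5: A_seq=185 A_ack=7382 B_seq=7382 B_ack=185
After event 6: A_seq=185 A_ack=7382 B_seq=7382 B_ack=185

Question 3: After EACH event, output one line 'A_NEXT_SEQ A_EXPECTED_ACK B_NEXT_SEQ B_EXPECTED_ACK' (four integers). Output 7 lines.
100 7000 7000 100
100 7116 7116 100
100 7116 7301 100
100 7116 7382 100
100 7382 7382 100
185 7382 7382 185
185 7382 7382 185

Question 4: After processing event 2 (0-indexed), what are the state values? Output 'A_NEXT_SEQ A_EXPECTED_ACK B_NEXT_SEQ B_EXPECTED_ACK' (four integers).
After event 0: A_seq=100 A_ack=7000 B_seq=7000 B_ack=100
After event 1: A_seq=100 A_ack=7116 B_seq=7116 B_ack=100
After event 2: A_seq=100 A_ack=7116 B_seq=7301 B_ack=100

100 7116 7301 100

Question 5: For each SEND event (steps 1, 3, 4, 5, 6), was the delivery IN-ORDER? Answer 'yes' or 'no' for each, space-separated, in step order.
Step 1: SEND seq=7000 -> in-order
Step 3: SEND seq=7301 -> out-of-order
Step 4: SEND seq=7116 -> in-order
Step 5: SEND seq=100 -> in-order
Step 6: SEND seq=7116 -> out-of-order

Answer: yes no yes yes no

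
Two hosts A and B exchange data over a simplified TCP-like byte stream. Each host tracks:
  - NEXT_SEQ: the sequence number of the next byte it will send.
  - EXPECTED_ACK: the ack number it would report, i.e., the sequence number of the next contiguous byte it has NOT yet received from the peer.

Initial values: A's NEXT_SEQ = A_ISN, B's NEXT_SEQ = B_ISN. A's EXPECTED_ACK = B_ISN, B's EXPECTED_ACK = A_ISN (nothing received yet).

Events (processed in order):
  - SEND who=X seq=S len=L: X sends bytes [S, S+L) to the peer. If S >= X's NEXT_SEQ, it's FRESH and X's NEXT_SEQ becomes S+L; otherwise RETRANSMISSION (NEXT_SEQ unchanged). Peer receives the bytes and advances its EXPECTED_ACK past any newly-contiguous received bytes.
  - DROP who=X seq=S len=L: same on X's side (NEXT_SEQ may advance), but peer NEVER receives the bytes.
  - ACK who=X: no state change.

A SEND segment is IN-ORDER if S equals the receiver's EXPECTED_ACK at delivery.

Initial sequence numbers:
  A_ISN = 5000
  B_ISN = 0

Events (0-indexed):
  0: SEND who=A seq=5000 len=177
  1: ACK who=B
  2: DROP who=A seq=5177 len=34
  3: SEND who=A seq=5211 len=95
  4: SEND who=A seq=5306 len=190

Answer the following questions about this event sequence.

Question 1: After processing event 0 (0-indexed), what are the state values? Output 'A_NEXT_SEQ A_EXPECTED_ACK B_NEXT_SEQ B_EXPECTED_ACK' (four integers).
After event 0: A_seq=5177 A_ack=0 B_seq=0 B_ack=5177

5177 0 0 5177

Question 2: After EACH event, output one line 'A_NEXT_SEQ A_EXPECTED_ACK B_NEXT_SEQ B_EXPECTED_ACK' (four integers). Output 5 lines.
5177 0 0 5177
5177 0 0 5177
5211 0 0 5177
5306 0 0 5177
5496 0 0 5177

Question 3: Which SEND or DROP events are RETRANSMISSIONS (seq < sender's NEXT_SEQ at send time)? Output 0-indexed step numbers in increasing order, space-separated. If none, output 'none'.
Answer: none

Derivation:
Step 0: SEND seq=5000 -> fresh
Step 2: DROP seq=5177 -> fresh
Step 3: SEND seq=5211 -> fresh
Step 4: SEND seq=5306 -> fresh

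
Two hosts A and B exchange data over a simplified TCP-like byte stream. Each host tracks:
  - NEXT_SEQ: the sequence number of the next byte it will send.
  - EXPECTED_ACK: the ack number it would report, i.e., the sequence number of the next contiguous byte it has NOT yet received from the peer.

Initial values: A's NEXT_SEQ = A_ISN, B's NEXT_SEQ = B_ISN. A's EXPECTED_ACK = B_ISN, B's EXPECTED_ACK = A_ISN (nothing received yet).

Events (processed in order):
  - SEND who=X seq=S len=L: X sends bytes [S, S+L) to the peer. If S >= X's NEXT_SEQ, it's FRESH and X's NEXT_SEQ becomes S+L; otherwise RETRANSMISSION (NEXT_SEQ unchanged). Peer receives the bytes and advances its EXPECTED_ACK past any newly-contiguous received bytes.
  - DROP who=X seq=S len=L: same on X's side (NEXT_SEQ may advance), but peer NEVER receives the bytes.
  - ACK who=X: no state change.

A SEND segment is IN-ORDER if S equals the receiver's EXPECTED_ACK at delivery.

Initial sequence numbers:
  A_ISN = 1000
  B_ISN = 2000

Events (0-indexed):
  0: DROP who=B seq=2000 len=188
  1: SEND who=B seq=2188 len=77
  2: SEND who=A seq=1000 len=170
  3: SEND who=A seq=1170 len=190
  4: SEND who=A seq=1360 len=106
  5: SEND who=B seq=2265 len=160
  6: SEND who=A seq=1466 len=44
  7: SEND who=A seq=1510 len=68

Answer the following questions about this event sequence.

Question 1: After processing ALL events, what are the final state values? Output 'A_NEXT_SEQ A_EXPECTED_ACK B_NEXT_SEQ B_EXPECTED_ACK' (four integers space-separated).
After event 0: A_seq=1000 A_ack=2000 B_seq=2188 B_ack=1000
After event 1: A_seq=1000 A_ack=2000 B_seq=2265 B_ack=1000
After event 2: A_seq=1170 A_ack=2000 B_seq=2265 B_ack=1170
After event 3: A_seq=1360 A_ack=2000 B_seq=2265 B_ack=1360
After event 4: A_seq=1466 A_ack=2000 B_seq=2265 B_ack=1466
After event 5: A_seq=1466 A_ack=2000 B_seq=2425 B_ack=1466
After event 6: A_seq=1510 A_ack=2000 B_seq=2425 B_ack=1510
After event 7: A_seq=1578 A_ack=2000 B_seq=2425 B_ack=1578

Answer: 1578 2000 2425 1578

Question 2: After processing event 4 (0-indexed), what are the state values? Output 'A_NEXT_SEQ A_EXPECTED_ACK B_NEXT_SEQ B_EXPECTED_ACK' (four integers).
After event 0: A_seq=1000 A_ack=2000 B_seq=2188 B_ack=1000
After event 1: A_seq=1000 A_ack=2000 B_seq=2265 B_ack=1000
After event 2: A_seq=1170 A_ack=2000 B_seq=2265 B_ack=1170
After event 3: A_seq=1360 A_ack=2000 B_seq=2265 B_ack=1360
After event 4: A_seq=1466 A_ack=2000 B_seq=2265 B_ack=1466

1466 2000 2265 1466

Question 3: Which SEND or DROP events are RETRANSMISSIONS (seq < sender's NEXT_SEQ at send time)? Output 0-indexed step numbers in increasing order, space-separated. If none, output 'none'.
Step 0: DROP seq=2000 -> fresh
Step 1: SEND seq=2188 -> fresh
Step 2: SEND seq=1000 -> fresh
Step 3: SEND seq=1170 -> fresh
Step 4: SEND seq=1360 -> fresh
Step 5: SEND seq=2265 -> fresh
Step 6: SEND seq=1466 -> fresh
Step 7: SEND seq=1510 -> fresh

Answer: none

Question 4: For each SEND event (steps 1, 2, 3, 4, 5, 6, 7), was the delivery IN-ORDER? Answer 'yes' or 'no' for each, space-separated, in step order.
Step 1: SEND seq=2188 -> out-of-order
Step 2: SEND seq=1000 -> in-order
Step 3: SEND seq=1170 -> in-order
Step 4: SEND seq=1360 -> in-order
Step 5: SEND seq=2265 -> out-of-order
Step 6: SEND seq=1466 -> in-order
Step 7: SEND seq=1510 -> in-order

Answer: no yes yes yes no yes yes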